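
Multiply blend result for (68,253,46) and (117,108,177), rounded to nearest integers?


Multiply: C = A×B/255, rounded to nearest integer
R: 68×117/255 = 7956/255 ≈ 31.200 → 31
G: 253×108/255 = 27324/255 ≈ 107.153 → 107
B: 46×177/255 = 8142/255 ≈ 31.929 → 32
= RGB(31, 107, 32)


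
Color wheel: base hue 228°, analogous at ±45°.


Base hue: 228°
Left analog: (228 - 45) mod 360 = 183°
Right analog: (228 + 45) mod 360 = 273°
Analogous hues = 183° and 273°


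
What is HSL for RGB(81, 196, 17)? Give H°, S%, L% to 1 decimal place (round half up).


Normalize: R'=81/255≈0.3176, G'=196/255≈0.7686, B'=17/255≈0.0667
Max=196/255, Min=17/255, Δ=Max-Min=179/255
L = (Max+Min)/2 = (196+17)/510 = 213/510 = 0.41764… → L = 41.8%
L ≤ 0.5 → S = Δ/(Max+Min) = 179/(196+17) = 179/213 = 0.84037… → S = 84.0%
(the 1/255 factors cancel in S and H, so raw channel differences can be used)
Max is G' → H = 60 × ((B-R)/Δ + 2) = 60 × ((17-81)/179 + 2)
  -64/179 + 2 = -0.3575… + 2 = 1.6424…
  H = 60 × 1.6424… = 98.547…° → H = 98.5°
= HSL(98.5°, 84.0%, 41.8%)


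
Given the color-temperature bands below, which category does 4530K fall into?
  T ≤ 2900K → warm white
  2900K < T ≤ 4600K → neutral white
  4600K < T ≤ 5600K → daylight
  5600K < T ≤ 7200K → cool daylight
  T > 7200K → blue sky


Temperature: 4530K
2900K < 4530K ≤ 4600K → neutral white
Classification: neutral white


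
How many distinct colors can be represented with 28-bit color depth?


Colors = 2^bits = 2^28
= 268,435,456 colors


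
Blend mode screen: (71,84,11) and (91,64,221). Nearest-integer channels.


Screen: C = 255 - (255-A)×(255-B)/255, rounded to nearest integer
R: 255 - (255-71)×(255-91)/255 = 255 - 30176/255 ≈ 255 - 118.337 = 136.663 → 137
G: 255 - (255-84)×(255-64)/255 = 255 - 32661/255 ≈ 255 - 128.082 = 126.918 → 127
B: 255 - (255-11)×(255-221)/255 = 255 - 8296/255 ≈ 255 - 32.533 = 222.467 → 222
= RGB(137, 127, 222)


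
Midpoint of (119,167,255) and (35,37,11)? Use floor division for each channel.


Midpoint: each channel = ⌊(C₁+C₂)/2⌋
R: ⌊(119+35)/2⌋ = 77
G: ⌊(167+37)/2⌋ = 102
B: ⌊(255+11)/2⌋ = 133
= RGB(77, 102, 133)


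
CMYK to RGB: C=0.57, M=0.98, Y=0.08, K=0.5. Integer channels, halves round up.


R = 255 × (1-C) × (1-K) = 255 × 0.43 × 0.50 = 54.825 → 55
G = 255 × (1-M) × (1-K) = 255 × 0.02 × 0.50 = 2.55 → 3
B = 255 × (1-Y) × (1-K) = 255 × 0.92 × 0.50 = 117.3 → 117
= RGB(55, 3, 117)


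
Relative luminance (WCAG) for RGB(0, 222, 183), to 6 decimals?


Linearize each channel (sRGB transfer function): c = v/255; c_lin = c/12.92 if c ≤ 0.04045, else ((c+0.055)/1.055)^2.4
  R: 0/255 ≈ 0.000000 ≤ 0.04045 → 0.000000/12.92 ≈ 0.000000
  G: 222/255 ≈ 0.870588 > 0.04045 → ((0.870588+0.055)/1.055)^2.4 ≈ 0.730461
  B: 183/255 ≈ 0.717647 > 0.04045 → ((0.717647+0.055)/1.055)^2.4 ≈ 0.473531
R_lin = 0.000000, G_lin = 0.730461, B_lin = 0.473531
L = 0.2126×R + 0.7152×G + 0.0722×B
L = 0.2126×0.000000 + 0.7152×0.730461 + 0.0722×0.473531
L ≈ 0.556614


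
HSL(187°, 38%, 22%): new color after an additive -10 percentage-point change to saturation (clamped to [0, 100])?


Original S = 38%
Adjustment = -10 percentage points
New S = 38 + (-10) = 28
Clamp to [0, 100] → 28
= HSL(187°, 28%, 22%)


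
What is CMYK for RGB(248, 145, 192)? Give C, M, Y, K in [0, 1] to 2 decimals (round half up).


R'=248/255≈0.9725, G'=145/255≈0.5686, B'=192/255≈0.7529
K = 1 - max(R',G',B') = 1 - 248/255 = 7/255 = 0.02745… → 0.03
(1-R'-K)/(1-K) simplifies to (max-R)/max with max = 248:
C = (248-248)/248 = 0/248 = 0 → 0.00
M = (248-145)/248 = 103/248 = 0.41532… → 0.42
Y = (248-192)/248 = 56/248 = 0.22580… → 0.23
= CMYK(0.00, 0.42, 0.23, 0.03)


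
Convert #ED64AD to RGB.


ED → 237 (R)
64 → 100 (G)
AD → 173 (B)
= RGB(237, 100, 173)


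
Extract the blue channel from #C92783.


Color: #C92783
R = C9 = 201
G = 27 = 39
B = 83 = 131
Blue = 131


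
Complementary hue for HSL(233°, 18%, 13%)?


Complement = opposite side of color wheel = hue + 180°
H' = (233 + 180) mod 360 = 53°
S and L unchanged.
= HSL(53°, 18%, 13%)


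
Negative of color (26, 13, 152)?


Invert: (255-R, 255-G, 255-B)
R: 255-26 = 229
G: 255-13 = 242
B: 255-152 = 103
= RGB(229, 242, 103)


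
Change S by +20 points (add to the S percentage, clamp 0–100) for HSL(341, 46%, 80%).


Original S = 46%
Adjustment = +20 percentage points
New S = 46 + (20) = 66
Clamp to [0, 100] → 66
= HSL(341°, 66%, 80%)


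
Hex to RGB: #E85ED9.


E8 → 232 (R)
5E → 94 (G)
D9 → 217 (B)
= RGB(232, 94, 217)


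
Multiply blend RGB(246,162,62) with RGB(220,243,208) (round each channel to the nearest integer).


Multiply: C = A×B/255, rounded to nearest integer
R: 246×220/255 = 54120/255 ≈ 212.235 → 212
G: 162×243/255 = 39366/255 ≈ 154.376 → 154
B: 62×208/255 = 12896/255 ≈ 50.573 → 51
= RGB(212, 154, 51)


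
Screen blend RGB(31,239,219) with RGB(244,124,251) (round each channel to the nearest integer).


Screen: C = 255 - (255-A)×(255-B)/255, rounded to nearest integer
R: 255 - (255-31)×(255-244)/255 = 255 - 2464/255 ≈ 255 - 9.663 = 245.337 → 245
G: 255 - (255-239)×(255-124)/255 = 255 - 2096/255 ≈ 255 - 8.220 = 246.780 → 247
B: 255 - (255-219)×(255-251)/255 = 255 - 144/255 ≈ 255 - 0.565 = 254.435 → 254
= RGB(245, 247, 254)


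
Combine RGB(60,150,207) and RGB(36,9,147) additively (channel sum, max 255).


Additive: each channel = min(255, C₁+C₂)
R: 60+36 = 96 → 96
G: 150+9 = 159 → 159
B: 207+147 = 354 → 255
= RGB(96, 159, 255)


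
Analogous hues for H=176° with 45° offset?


Base hue: 176°
Left analog: (176 - 45) mod 360 = 131°
Right analog: (176 + 45) mod 360 = 221°
Analogous hues = 131° and 221°


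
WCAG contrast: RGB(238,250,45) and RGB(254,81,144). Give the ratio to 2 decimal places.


Linearize each sRGB channel c=v/255: c/12.92 if c ≤ 0.04045 else ((c+0.055)/1.055)^2.4
L = 0.2126×R_lin + 0.7152×G_lin + 0.0722×B_lin
Color 1 (238,250,45):
  R=238: 238/255≈0.9333 > 0.04045 → ((0.9333+0.055)/1.055)^2.4 ≈ 0.85499
  G=250: 250/255≈0.9804 > 0.04045 → ((0.9804+0.055)/1.055)^2.4 ≈ 0.95597
  B=45: 45/255≈0.1765 > 0.04045 → ((0.1765+0.055)/1.055)^2.4 ≈ 0.02624
  L1 = 0.2126×0.85499 + 0.7152×0.95597 + 0.0722×0.02624 ≈ 0.86738
Color 2 (254,81,144):
  R=254: 254/255≈0.9961 > 0.04045 → ((0.9961+0.055)/1.055)^2.4 ≈ 0.99110
  G=81: 81/255≈0.3176 > 0.04045 → ((0.3176+0.055)/1.055)^2.4 ≈ 0.08228
  B=144: 144/255≈0.5647 > 0.04045 → ((0.5647+0.055)/1.055)^2.4 ≈ 0.27889
  L2 = 0.2126×0.99110 + 0.7152×0.08228 + 0.0722×0.27889 ≈ 0.28969
Lighter = 0.86738, Darker = 0.28969
Ratio = (L_lighter + 0.05) / (L_darker + 0.05)
Ratio = (0.86738 + 0.05) / (0.28969 + 0.05) = 0.91738 / 0.33969 ≈ 2.7006
Ratio ≈ 2.70:1


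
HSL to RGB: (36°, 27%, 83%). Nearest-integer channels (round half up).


H=36°, S=0.27, L=0.83
C = (1-|2L-1|)×S = (1-|0.66|)×0.27 = 0.0918
H' = H/60 = 36/60 ≈ 0.6000; X = C×(1-|H' mod 2 - 1|) = 0.05508
m = L - C/2 = 0.83 - 0.0459 = 0.7841
Sector ⌊H'⌋ = 0 → (R',G',B') = (0.0918, 0.05508, 0.0)
RGB = ((R'+m)×255, (G'+m)×255, (B'+m)×255) = (223.3545, 213.9909, 199.9455)
Round half up → RGB(223, 214, 200)


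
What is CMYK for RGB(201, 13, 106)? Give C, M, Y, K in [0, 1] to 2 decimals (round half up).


R'=201/255≈0.7882, G'=13/255≈0.0510, B'=106/255≈0.4157
K = 1 - max(R',G',B') = 1 - 201/255 = 54/255 = 0.21176… → 0.21
(1-R'-K)/(1-K) simplifies to (max-R)/max with max = 201:
C = (201-201)/201 = 0/201 = 0 → 0.00
M = (201-13)/201 = 188/201 = 0.93532… → 0.94
Y = (201-106)/201 = 95/201 = 0.47263… → 0.47
= CMYK(0.00, 0.94, 0.47, 0.21)


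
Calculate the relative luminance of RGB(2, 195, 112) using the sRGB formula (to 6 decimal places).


Linearize each channel (sRGB transfer function): c = v/255; c_lin = c/12.92 if c ≤ 0.04045, else ((c+0.055)/1.055)^2.4
  R: 2/255 ≈ 0.007843 ≤ 0.04045 → 0.007843/12.92 ≈ 0.000607
  G: 195/255 ≈ 0.764706 > 0.04045 → ((0.764706+0.055)/1.055)^2.4 ≈ 0.545724
  B: 112/255 ≈ 0.439216 > 0.04045 → ((0.439216+0.055)/1.055)^2.4 ≈ 0.162029
R_lin = 0.000607, G_lin = 0.545724, B_lin = 0.162029
L = 0.2126×R + 0.7152×G + 0.0722×B
L = 0.2126×0.000607 + 0.7152×0.545724 + 0.0722×0.162029
L ≈ 0.402130


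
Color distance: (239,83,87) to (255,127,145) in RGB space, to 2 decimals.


d = √[(R₁-R₂)² + (G₁-G₂)² + (B₁-B₂)²]
d = √[(239-255)² + (83-127)² + (87-145)²]
d = √[256 + 1936 + 3364]
d = √5556
d ≈ 74.54


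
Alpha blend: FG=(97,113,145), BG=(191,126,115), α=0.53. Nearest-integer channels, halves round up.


C = α×F + (1-α)×B, with 1-α = 0.47
R: 0.53×97 + 0.47×191 = 51.41 + 89.77 = 141.18 → 141
G: 0.53×113 + 0.47×126 = 59.89 + 59.22 = 119.11 → 119
B: 0.53×145 + 0.47×115 = 76.85 + 54.05 = 130.90 → 131
= RGB(141, 119, 131)


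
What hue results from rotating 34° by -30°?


New hue = (H + rotation) mod 360
New hue = (34 -30) mod 360
= 4 mod 360
= 4°


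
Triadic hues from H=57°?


Triadic: equally spaced at 120° intervals
H1 = 57°
H2 = (57 + 120) mod 360 = 177°
H3 = (57 + 240) mod 360 = 297°
Triadic = 57°, 177°, 297°


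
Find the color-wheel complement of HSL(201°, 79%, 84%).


Complement = opposite side of color wheel = hue + 180°
H' = (201 + 180) mod 360 = 21°
S and L unchanged.
= HSL(21°, 79%, 84%)


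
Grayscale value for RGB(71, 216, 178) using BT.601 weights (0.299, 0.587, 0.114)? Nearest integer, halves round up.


Gray = 0.299×R + 0.587×G + 0.114×B
Gray = 0.299×71 + 0.587×216 + 0.114×178
Gray = 21.229 + 126.792 + 20.292
Gray = 168.313 → round half up → 168
Gray = 168


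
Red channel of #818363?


Color: #818363
R = 81 = 129
G = 83 = 131
B = 63 = 99
Red = 129


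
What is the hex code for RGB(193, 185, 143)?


R = 193 → C1 (hex)
G = 185 → B9 (hex)
B = 143 → 8F (hex)
Hex = #C1B98F


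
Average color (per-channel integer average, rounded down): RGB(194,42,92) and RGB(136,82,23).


Midpoint: each channel = ⌊(C₁+C₂)/2⌋
R: ⌊(194+136)/2⌋ = 165
G: ⌊(42+82)/2⌋ = 62
B: ⌊(92+23)/2⌋ = 57
= RGB(165, 62, 57)


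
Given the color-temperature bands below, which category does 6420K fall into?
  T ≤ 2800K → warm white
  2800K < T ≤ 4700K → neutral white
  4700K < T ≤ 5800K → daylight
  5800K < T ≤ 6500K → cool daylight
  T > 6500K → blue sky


Temperature: 6420K
5800K < 6420K ≤ 6500K → cool daylight
Classification: cool daylight


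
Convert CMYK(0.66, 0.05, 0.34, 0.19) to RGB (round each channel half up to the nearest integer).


R = 255 × (1-C) × (1-K) = 255 × 0.34 × 0.81 = 70.227 → 70
G = 255 × (1-M) × (1-K) = 255 × 0.95 × 0.81 = 196.2225 → 196
B = 255 × (1-Y) × (1-K) = 255 × 0.66 × 0.81 = 136.323 → 136
= RGB(70, 196, 136)


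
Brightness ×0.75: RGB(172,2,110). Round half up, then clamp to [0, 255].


Multiply each channel by 0.75, round half up, clamp to [0, 255]
R: 172×0.75 = 129
G: 2×0.75 = 1.5 → round → 2
B: 110×0.75 = 82.5 → round → 83
= RGB(129, 2, 83)


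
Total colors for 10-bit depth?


Colors = 2^bits = 2^10
= 1,024 colors


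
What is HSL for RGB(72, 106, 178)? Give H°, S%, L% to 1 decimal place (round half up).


Normalize: R'=72/255≈0.2824, G'=106/255≈0.4157, B'=178/255≈0.6980
Max=178/255, Min=72/255, Δ=Max-Min=106/255
L = (Max+Min)/2 = (178+72)/510 = 250/510 = 0.49019… → L = 49.0%
L ≤ 0.5 → S = Δ/(Max+Min) = 106/(178+72) = 106/250 = 0.424 → S = 42.4%
(the 1/255 factors cancel in S and H, so raw channel differences can be used)
Max is B' → H = 60 × ((R-G)/Δ + 4) = 60 × ((72-106)/106 + 4)
  -34/106 + 4 = -0.3207… + 4 = 3.6792…
  H = 60 × 3.6792… = 220.754…° → H = 220.8°
= HSL(220.8°, 42.4%, 49.0%)


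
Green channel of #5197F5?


Color: #5197F5
R = 51 = 81
G = 97 = 151
B = F5 = 245
Green = 151


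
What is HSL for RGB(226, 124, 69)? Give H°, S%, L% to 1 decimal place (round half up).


Normalize: R'=226/255≈0.8863, G'=124/255≈0.4863, B'=69/255≈0.2706
Max=226/255, Min=69/255, Δ=Max-Min=157/255
L = (Max+Min)/2 = (226+69)/510 = 295/510 = 0.57843… → L = 57.8%
L > 0.5 → S = Δ/(2-Max-Min) = 157/(510-226-69) = 157/215 = 0.73023… → S = 73.0%
(the 1/255 factors cancel in S and H, so raw channel differences can be used)
Max is R' → H = 60 × (((G-B)/Δ) mod 6) = 60 × (((124-69)/157) mod 6)
  55/157 = 0.3503…
  H = 60 × 0.3503… = 21.019…° → H = 21.0°
= HSL(21.0°, 73.0%, 57.8%)


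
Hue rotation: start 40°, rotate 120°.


New hue = (H + rotation) mod 360
New hue = (40 + 120) mod 360
= 160 mod 360
= 160°


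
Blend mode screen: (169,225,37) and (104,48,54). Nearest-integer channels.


Screen: C = 255 - (255-A)×(255-B)/255, rounded to nearest integer
R: 255 - (255-169)×(255-104)/255 = 255 - 12986/255 ≈ 255 - 50.925 = 204.075 → 204
G: 255 - (255-225)×(255-48)/255 = 255 - 6210/255 ≈ 255 - 24.353 = 230.647 → 231
B: 255 - (255-37)×(255-54)/255 = 255 - 43818/255 ≈ 255 - 171.835 = 83.165 → 83
= RGB(204, 231, 83)


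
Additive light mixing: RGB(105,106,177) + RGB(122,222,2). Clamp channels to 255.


Additive: each channel = min(255, C₁+C₂)
R: 105+122 = 227 → 227
G: 106+222 = 328 → 255
B: 177+2 = 179 → 179
= RGB(227, 255, 179)


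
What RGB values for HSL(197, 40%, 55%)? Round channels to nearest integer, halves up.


H=197°, S=0.40, L=0.55
C = (1-|2L-1|)×S = (1-|0.10|)×0.40 = 0.36
H' = H/60 = 197/60 ≈ 3.2833; X = C×(1-|H' mod 2 - 1|) = 0.258
m = L - C/2 = 0.55 - 0.18 = 0.37
Sector ⌊H'⌋ = 3 → (R',G',B') = (0.0, 0.258, 0.36)
RGB = ((R'+m)×255, (G'+m)×255, (B'+m)×255) = (94.35, 160.14, 186.15)
Round half up → RGB(94, 160, 186)


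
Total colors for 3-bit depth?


Colors = 2^bits = 2^3
= 8 colors


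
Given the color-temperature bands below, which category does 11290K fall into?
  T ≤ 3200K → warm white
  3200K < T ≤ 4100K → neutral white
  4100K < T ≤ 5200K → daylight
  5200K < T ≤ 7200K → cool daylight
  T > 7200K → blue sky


Temperature: 11290K
11290K > 7200K → blue sky
Classification: blue sky


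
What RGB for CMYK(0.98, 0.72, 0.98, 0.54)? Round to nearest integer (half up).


R = 255 × (1-C) × (1-K) = 255 × 0.02 × 0.46 = 2.346 → 2
G = 255 × (1-M) × (1-K) = 255 × 0.28 × 0.46 = 32.844 → 33
B = 255 × (1-Y) × (1-K) = 255 × 0.02 × 0.46 = 2.346 → 2
= RGB(2, 33, 2)


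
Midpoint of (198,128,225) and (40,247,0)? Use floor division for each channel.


Midpoint: each channel = ⌊(C₁+C₂)/2⌋
R: ⌊(198+40)/2⌋ = 119
G: ⌊(128+247)/2⌋ = 187
B: ⌊(225+0)/2⌋ = 112
= RGB(119, 187, 112)


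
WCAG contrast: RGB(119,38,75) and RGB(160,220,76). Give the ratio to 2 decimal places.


Linearize each sRGB channel c=v/255: c/12.92 if c ≤ 0.04045 else ((c+0.055)/1.055)^2.4
L = 0.2126×R_lin + 0.7152×G_lin + 0.0722×B_lin
Color 1 (119,38,75):
  R=119: 119/255≈0.4667 > 0.04045 → ((0.4667+0.055)/1.055)^2.4 ≈ 0.18447
  G=38: 38/255≈0.1490 > 0.04045 → ((0.1490+0.055)/1.055)^2.4 ≈ 0.01938
  B=75: 75/255≈0.2941 > 0.04045 → ((0.2941+0.055)/1.055)^2.4 ≈ 0.07036
  L1 = 0.2126×0.18447 + 0.7152×0.01938 + 0.0722×0.07036 ≈ 0.05816
Color 2 (160,220,76):
  R=160: 160/255≈0.6275 > 0.04045 → ((0.6275+0.055)/1.055)^2.4 ≈ 0.35153
  G=220: 220/255≈0.8627 > 0.04045 → ((0.8627+0.055)/1.055)^2.4 ≈ 0.71569
  B=76: 76/255≈0.2980 > 0.04045 → ((0.2980+0.055)/1.055)^2.4 ≈ 0.07227
  L2 = 0.2126×0.35153 + 0.7152×0.71569 + 0.0722×0.07227 ≈ 0.59182
Lighter = 0.59182, Darker = 0.05816
Ratio = (L_lighter + 0.05) / (L_darker + 0.05)
Ratio = (0.59182 + 0.05) / (0.05816 + 0.05) = 0.64182 / 0.10816 ≈ 5.9339
Ratio ≈ 5.93:1


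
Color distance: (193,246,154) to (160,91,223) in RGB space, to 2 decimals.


d = √[(R₁-R₂)² + (G₁-G₂)² + (B₁-B₂)²]
d = √[(193-160)² + (246-91)² + (154-223)²]
d = √[1089 + 24025 + 4761]
d = √29875
d ≈ 172.84


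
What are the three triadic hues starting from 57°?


Triadic: equally spaced at 120° intervals
H1 = 57°
H2 = (57 + 120) mod 360 = 177°
H3 = (57 + 240) mod 360 = 297°
Triadic = 57°, 177°, 297°


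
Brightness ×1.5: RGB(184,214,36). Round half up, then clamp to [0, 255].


Multiply each channel by 1.5, round half up, clamp to [0, 255]
R: 184×1.5 = 276 → clamp → 255
G: 214×1.5 = 321 → clamp → 255
B: 36×1.5 = 54
= RGB(255, 255, 54)


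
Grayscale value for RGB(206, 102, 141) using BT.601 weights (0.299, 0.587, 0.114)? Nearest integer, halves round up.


Gray = 0.299×R + 0.587×G + 0.114×B
Gray = 0.299×206 + 0.587×102 + 0.114×141
Gray = 61.594 + 59.874 + 16.074
Gray = 137.542 → round half up → 138
Gray = 138


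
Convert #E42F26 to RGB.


E4 → 228 (R)
2F → 47 (G)
26 → 38 (B)
= RGB(228, 47, 38)


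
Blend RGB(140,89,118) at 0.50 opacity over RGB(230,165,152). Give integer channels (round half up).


C = α×F + (1-α)×B, with 1-α = 0.50
R: 0.50×140 + 0.50×230 = 70.00 + 115.00 = 185.00 → 185
G: 0.50×89 + 0.50×165 = 44.50 + 82.50 = 127.00 → 127
B: 0.50×118 + 0.50×152 = 59.00 + 76.00 = 135.00 → 135
= RGB(185, 127, 135)


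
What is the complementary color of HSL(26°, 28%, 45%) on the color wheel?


Complement = opposite side of color wheel = hue + 180°
H' = (26 + 180) mod 360 = 206°
S and L unchanged.
= HSL(206°, 28%, 45%)


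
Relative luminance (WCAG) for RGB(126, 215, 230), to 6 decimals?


Linearize each channel (sRGB transfer function): c = v/255; c_lin = c/12.92 if c ≤ 0.04045, else ((c+0.055)/1.055)^2.4
  R: 126/255 ≈ 0.494118 > 0.04045 → ((0.494118+0.055)/1.055)^2.4 ≈ 0.208637
  G: 215/255 ≈ 0.843137 > 0.04045 → ((0.843137+0.055)/1.055)^2.4 ≈ 0.679542
  B: 230/255 ≈ 0.901961 > 0.04045 → ((0.901961+0.055)/1.055)^2.4 ≈ 0.791298
R_lin = 0.208637, G_lin = 0.679542, B_lin = 0.791298
L = 0.2126×R + 0.7152×G + 0.0722×B
L = 0.2126×0.208637 + 0.7152×0.679542 + 0.0722×0.791298
L ≈ 0.587497


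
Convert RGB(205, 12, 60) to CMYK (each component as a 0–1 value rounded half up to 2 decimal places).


R'=205/255≈0.8039, G'=12/255≈0.0471, B'=60/255≈0.2353
K = 1 - max(R',G',B') = 1 - 205/255 = 50/255 = 0.19607… → 0.20
(1-R'-K)/(1-K) simplifies to (max-R)/max with max = 205:
C = (205-205)/205 = 0/205 = 0 → 0.00
M = (205-12)/205 = 193/205 = 0.94146… → 0.94
Y = (205-60)/205 = 145/205 = 0.70731… → 0.71
= CMYK(0.00, 0.94, 0.71, 0.20)


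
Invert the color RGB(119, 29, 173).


Invert: (255-R, 255-G, 255-B)
R: 255-119 = 136
G: 255-29 = 226
B: 255-173 = 82
= RGB(136, 226, 82)


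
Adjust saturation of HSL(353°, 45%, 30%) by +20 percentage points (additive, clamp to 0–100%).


Original S = 45%
Adjustment = +20 percentage points
New S = 45 + (20) = 65
Clamp to [0, 100] → 65
= HSL(353°, 65%, 30%)


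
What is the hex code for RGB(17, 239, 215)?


R = 17 → 11 (hex)
G = 239 → EF (hex)
B = 215 → D7 (hex)
Hex = #11EFD7


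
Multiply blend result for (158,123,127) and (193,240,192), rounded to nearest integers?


Multiply: C = A×B/255, rounded to nearest integer
R: 158×193/255 = 30494/255 ≈ 119.584 → 120
G: 123×240/255 = 29520/255 ≈ 115.765 → 116
B: 127×192/255 = 24384/255 ≈ 95.624 → 96
= RGB(120, 116, 96)


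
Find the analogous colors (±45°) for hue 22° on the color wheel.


Base hue: 22°
Left analog: (22 - 45) mod 360 = 337°
Right analog: (22 + 45) mod 360 = 67°
Analogous hues = 337° and 67°


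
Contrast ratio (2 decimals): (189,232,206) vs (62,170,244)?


Linearize each sRGB channel c=v/255: c/12.92 if c ≤ 0.04045 else ((c+0.055)/1.055)^2.4
L = 0.2126×R_lin + 0.7152×G_lin + 0.0722×B_lin
Color 1 (189,232,206):
  R=189: 189/255≈0.7412 > 0.04045 → ((0.7412+0.055)/1.055)^2.4 ≈ 0.50888
  G=232: 232/255≈0.9098 > 0.04045 → ((0.9098+0.055)/1.055)^2.4 ≈ 0.80695
  B=206: 206/255≈0.8078 > 0.04045 → ((0.8078+0.055)/1.055)^2.4 ≈ 0.61721
  L1 = 0.2126×0.50888 + 0.7152×0.80695 + 0.0722×0.61721 ≈ 0.72988
Color 2 (62,170,244):
  R=62: 62/255≈0.2431 > 0.04045 → ((0.2431+0.055)/1.055)^2.4 ≈ 0.04817
  G=170: 170/255≈0.6667 > 0.04045 → ((0.6667+0.055)/1.055)^2.4 ≈ 0.40198
  B=244: 244/255≈0.9569 > 0.04045 → ((0.9569+0.055)/1.055)^2.4 ≈ 0.90466
  L2 = 0.2126×0.04817 + 0.7152×0.40198 + 0.0722×0.90466 ≈ 0.36305
Lighter = 0.72988, Darker = 0.36305
Ratio = (L_lighter + 0.05) / (L_darker + 0.05)
Ratio = (0.72988 + 0.05) / (0.36305 + 0.05) = 0.77988 / 0.41305 ≈ 1.8881
Ratio ≈ 1.89:1


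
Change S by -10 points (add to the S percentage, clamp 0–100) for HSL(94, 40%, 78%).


Original S = 40%
Adjustment = -10 percentage points
New S = 40 + (-10) = 30
Clamp to [0, 100] → 30
= HSL(94°, 30%, 78%)


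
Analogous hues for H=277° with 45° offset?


Base hue: 277°
Left analog: (277 - 45) mod 360 = 232°
Right analog: (277 + 45) mod 360 = 322°
Analogous hues = 232° and 322°


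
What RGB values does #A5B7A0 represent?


A5 → 165 (R)
B7 → 183 (G)
A0 → 160 (B)
= RGB(165, 183, 160)


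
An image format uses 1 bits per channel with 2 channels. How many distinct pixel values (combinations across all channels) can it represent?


Total bits = 1 bits/channel × 2 channels = 2 bits
Distinct pixel values = 2^2
= 4 pixel values


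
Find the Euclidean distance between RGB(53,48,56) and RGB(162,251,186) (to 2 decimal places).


d = √[(R₁-R₂)² + (G₁-G₂)² + (B₁-B₂)²]
d = √[(53-162)² + (48-251)² + (56-186)²]
d = √[11881 + 41209 + 16900]
d = √69990
d ≈ 264.56


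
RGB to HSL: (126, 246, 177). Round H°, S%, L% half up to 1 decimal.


Normalize: R'=126/255≈0.4941, G'=246/255≈0.9647, B'=177/255≈0.6941
Max=246/255, Min=126/255, Δ=Max-Min=120/255
L = (Max+Min)/2 = (246+126)/510 = 372/510 = 0.72941… → L = 72.9%
L > 0.5 → S = Δ/(2-Max-Min) = 120/(510-246-126) = 120/138 = 0.86956… → S = 87.0%
(the 1/255 factors cancel in S and H, so raw channel differences can be used)
Max is G' → H = 60 × ((B-R)/Δ + 2) = 60 × ((177-126)/120 + 2)
  51/120 + 2 = 0.425 + 2 = 2.425
  H = 60 × 2.425 = 145.5° → H = 145.5°
= HSL(145.5°, 87.0%, 72.9%)


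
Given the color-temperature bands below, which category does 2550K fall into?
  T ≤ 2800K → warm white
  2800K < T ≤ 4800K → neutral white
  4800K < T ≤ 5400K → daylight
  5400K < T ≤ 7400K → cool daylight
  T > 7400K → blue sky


Temperature: 2550K
2550K ≤ 2800K → warm white
Classification: warm white


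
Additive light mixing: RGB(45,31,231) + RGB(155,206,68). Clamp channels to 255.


Additive: each channel = min(255, C₁+C₂)
R: 45+155 = 200 → 200
G: 31+206 = 237 → 237
B: 231+68 = 299 → 255
= RGB(200, 237, 255)


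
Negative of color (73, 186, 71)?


Invert: (255-R, 255-G, 255-B)
R: 255-73 = 182
G: 255-186 = 69
B: 255-71 = 184
= RGB(182, 69, 184)


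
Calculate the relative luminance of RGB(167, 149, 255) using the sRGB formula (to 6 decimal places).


Linearize each channel (sRGB transfer function): c = v/255; c_lin = c/12.92 if c ≤ 0.04045, else ((c+0.055)/1.055)^2.4
  R: 167/255 ≈ 0.654902 > 0.04045 → ((0.654902+0.055)/1.055)^2.4 ≈ 0.386429
  G: 149/255 ≈ 0.584314 > 0.04045 → ((0.584314+0.055)/1.055)^2.4 ≈ 0.300544
  B: 255/255 ≈ 1.000000 > 0.04045 → ((1.000000+0.055)/1.055)^2.4 ≈ 1.000000
R_lin = 0.386429, G_lin = 0.300544, B_lin = 1.000000
L = 0.2126×R + 0.7152×G + 0.0722×B
L = 0.2126×0.386429 + 0.7152×0.300544 + 0.0722×1.000000
L ≈ 0.369304


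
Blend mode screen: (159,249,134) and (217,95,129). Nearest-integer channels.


Screen: C = 255 - (255-A)×(255-B)/255, rounded to nearest integer
R: 255 - (255-159)×(255-217)/255 = 255 - 3648/255 ≈ 255 - 14.306 = 240.694 → 241
G: 255 - (255-249)×(255-95)/255 = 255 - 960/255 ≈ 255 - 3.765 = 251.235 → 251
B: 255 - (255-134)×(255-129)/255 = 255 - 15246/255 ≈ 255 - 59.788 = 195.212 → 195
= RGB(241, 251, 195)


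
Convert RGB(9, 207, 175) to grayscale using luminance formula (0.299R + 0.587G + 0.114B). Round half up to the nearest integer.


Gray = 0.299×R + 0.587×G + 0.114×B
Gray = 0.299×9 + 0.587×207 + 0.114×175
Gray = 2.691 + 121.509 + 19.950
Gray = 144.150 → round half up → 144
Gray = 144


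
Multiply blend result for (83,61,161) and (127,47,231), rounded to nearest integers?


Multiply: C = A×B/255, rounded to nearest integer
R: 83×127/255 = 10541/255 ≈ 41.337 → 41
G: 61×47/255 = 2867/255 ≈ 11.243 → 11
B: 161×231/255 = 37191/255 ≈ 145.847 → 146
= RGB(41, 11, 146)


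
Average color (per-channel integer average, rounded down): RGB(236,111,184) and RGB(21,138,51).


Midpoint: each channel = ⌊(C₁+C₂)/2⌋
R: ⌊(236+21)/2⌋ = 128
G: ⌊(111+138)/2⌋ = 124
B: ⌊(184+51)/2⌋ = 117
= RGB(128, 124, 117)


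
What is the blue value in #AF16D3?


Color: #AF16D3
R = AF = 175
G = 16 = 22
B = D3 = 211
Blue = 211


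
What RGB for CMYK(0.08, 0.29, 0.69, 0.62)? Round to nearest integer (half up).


R = 255 × (1-C) × (1-K) = 255 × 0.92 × 0.38 = 89.148 → 89
G = 255 × (1-M) × (1-K) = 255 × 0.71 × 0.38 = 68.799 → 69
B = 255 × (1-Y) × (1-K) = 255 × 0.31 × 0.38 = 30.039 → 30
= RGB(89, 69, 30)


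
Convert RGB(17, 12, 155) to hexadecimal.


R = 17 → 11 (hex)
G = 12 → 0C (hex)
B = 155 → 9B (hex)
Hex = #110C9B


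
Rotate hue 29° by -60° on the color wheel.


New hue = (H + rotation) mod 360
New hue = (29 -60) mod 360
= -31 mod 360
= 329°


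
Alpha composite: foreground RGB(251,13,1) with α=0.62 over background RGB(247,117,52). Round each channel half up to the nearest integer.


C = α×F + (1-α)×B, with 1-α = 0.38
R: 0.62×251 + 0.38×247 = 155.62 + 93.86 = 249.48 → 249
G: 0.62×13 + 0.38×117 = 8.06 + 44.46 = 52.52 → 53
B: 0.62×1 + 0.38×52 = 0.62 + 19.76 = 20.38 → 20
= RGB(249, 53, 20)


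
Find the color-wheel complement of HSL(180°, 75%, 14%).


Complement = opposite side of color wheel = hue + 180°
H' = (180 + 180) mod 360 = 0°
S and L unchanged.
= HSL(0°, 75%, 14%)


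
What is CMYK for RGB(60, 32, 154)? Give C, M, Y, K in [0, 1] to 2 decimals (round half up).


R'=60/255≈0.2353, G'=32/255≈0.1255, B'=154/255≈0.6039
K = 1 - max(R',G',B') = 1 - 154/255 = 101/255 = 0.39607… → 0.40
(1-R'-K)/(1-K) simplifies to (max-R)/max with max = 154:
C = (154-60)/154 = 94/154 = 0.61038… → 0.61
M = (154-32)/154 = 122/154 = 0.79220… → 0.79
Y = (154-154)/154 = 0/154 = 0 → 0.00
= CMYK(0.61, 0.79, 0.00, 0.40)


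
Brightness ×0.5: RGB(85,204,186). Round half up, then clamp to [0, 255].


Multiply each channel by 0.5, round half up, clamp to [0, 255]
R: 85×0.5 = 42.5 → round → 43
G: 204×0.5 = 102
B: 186×0.5 = 93
= RGB(43, 102, 93)


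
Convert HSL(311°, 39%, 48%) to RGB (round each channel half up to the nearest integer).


H=311°, S=0.39, L=0.48
C = (1-|2L-1|)×S = (1-|-0.04|)×0.39 = 0.3744
H' = H/60 = 311/60 ≈ 5.1833; X = C×(1-|H' mod 2 - 1|) = 0.30576
m = L - C/2 = 0.48 - 0.1872 = 0.2928
Sector ⌊H'⌋ = 5 → (R',G',B') = (0.3744, 0.0, 0.30576)
RGB = ((R'+m)×255, (G'+m)×255, (B'+m)×255) = (170.136, 74.664, 152.6328)
Round half up → RGB(170, 75, 153)


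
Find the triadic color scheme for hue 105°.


Triadic: equally spaced at 120° intervals
H1 = 105°
H2 = (105 + 120) mod 360 = 225°
H3 = (105 + 240) mod 360 = 345°
Triadic = 105°, 225°, 345°


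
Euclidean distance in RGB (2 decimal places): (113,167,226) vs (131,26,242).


d = √[(R₁-R₂)² + (G₁-G₂)² + (B₁-B₂)²]
d = √[(113-131)² + (167-26)² + (226-242)²]
d = √[324 + 19881 + 256]
d = √20461
d ≈ 143.04


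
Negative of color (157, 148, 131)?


Invert: (255-R, 255-G, 255-B)
R: 255-157 = 98
G: 255-148 = 107
B: 255-131 = 124
= RGB(98, 107, 124)


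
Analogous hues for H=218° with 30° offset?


Base hue: 218°
Left analog: (218 - 30) mod 360 = 188°
Right analog: (218 + 30) mod 360 = 248°
Analogous hues = 188° and 248°


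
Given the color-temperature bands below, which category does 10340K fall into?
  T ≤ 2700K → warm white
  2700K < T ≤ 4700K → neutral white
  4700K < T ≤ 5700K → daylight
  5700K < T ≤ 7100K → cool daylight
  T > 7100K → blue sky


Temperature: 10340K
10340K > 7100K → blue sky
Classification: blue sky


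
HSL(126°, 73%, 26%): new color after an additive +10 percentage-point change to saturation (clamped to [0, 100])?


Original S = 73%
Adjustment = +10 percentage points
New S = 73 + (10) = 83
Clamp to [0, 100] → 83
= HSL(126°, 83%, 26%)


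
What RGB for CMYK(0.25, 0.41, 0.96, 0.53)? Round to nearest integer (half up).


R = 255 × (1-C) × (1-K) = 255 × 0.75 × 0.47 = 89.8875 → 90
G = 255 × (1-M) × (1-K) = 255 × 0.59 × 0.47 = 70.7115 → 71
B = 255 × (1-Y) × (1-K) = 255 × 0.04 × 0.47 = 4.794 → 5
= RGB(90, 71, 5)


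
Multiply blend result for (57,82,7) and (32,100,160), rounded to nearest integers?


Multiply: C = A×B/255, rounded to nearest integer
R: 57×32/255 = 1824/255 ≈ 7.153 → 7
G: 82×100/255 = 8200/255 ≈ 32.157 → 32
B: 7×160/255 = 1120/255 ≈ 4.392 → 4
= RGB(7, 32, 4)


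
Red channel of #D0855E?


Color: #D0855E
R = D0 = 208
G = 85 = 133
B = 5E = 94
Red = 208


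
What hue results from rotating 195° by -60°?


New hue = (H + rotation) mod 360
New hue = (195 -60) mod 360
= 135 mod 360
= 135°


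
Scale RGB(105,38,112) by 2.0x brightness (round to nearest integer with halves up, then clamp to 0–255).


Multiply each channel by 2.0, round half up, clamp to [0, 255]
R: 105×2.0 = 210
G: 38×2.0 = 76
B: 112×2.0 = 224
= RGB(210, 76, 224)


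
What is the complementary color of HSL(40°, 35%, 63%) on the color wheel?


Complement = opposite side of color wheel = hue + 180°
H' = (40 + 180) mod 360 = 220°
S and L unchanged.
= HSL(220°, 35%, 63%)


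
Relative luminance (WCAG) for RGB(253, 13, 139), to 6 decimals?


Linearize each channel (sRGB transfer function): c = v/255; c_lin = c/12.92 if c ≤ 0.04045, else ((c+0.055)/1.055)^2.4
  R: 253/255 ≈ 0.992157 > 0.04045 → ((0.992157+0.055)/1.055)^2.4 ≈ 0.982251
  G: 13/255 ≈ 0.050980 > 0.04045 → ((0.050980+0.055)/1.055)^2.4 ≈ 0.004025
  B: 139/255 ≈ 0.545098 > 0.04045 → ((0.545098+0.055)/1.055)^2.4 ≈ 0.258183
R_lin = 0.982251, G_lin = 0.004025, B_lin = 0.258183
L = 0.2126×R + 0.7152×G + 0.0722×B
L = 0.2126×0.982251 + 0.7152×0.004025 + 0.0722×0.258183
L ≈ 0.230346


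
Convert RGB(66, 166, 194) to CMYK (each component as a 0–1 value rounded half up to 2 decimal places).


R'=66/255≈0.2588, G'=166/255≈0.6510, B'=194/255≈0.7608
K = 1 - max(R',G',B') = 1 - 194/255 = 61/255 = 0.23921… → 0.24
(1-R'-K)/(1-K) simplifies to (max-R)/max with max = 194:
C = (194-66)/194 = 128/194 = 0.65979… → 0.66
M = (194-166)/194 = 28/194 = 0.14432… → 0.14
Y = (194-194)/194 = 0/194 = 0 → 0.00
= CMYK(0.66, 0.14, 0.00, 0.24)


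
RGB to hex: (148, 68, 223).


R = 148 → 94 (hex)
G = 68 → 44 (hex)
B = 223 → DF (hex)
Hex = #9444DF


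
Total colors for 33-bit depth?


Colors = 2^bits = 2^33
= 8,589,934,592 colors


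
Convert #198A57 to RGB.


19 → 25 (R)
8A → 138 (G)
57 → 87 (B)
= RGB(25, 138, 87)


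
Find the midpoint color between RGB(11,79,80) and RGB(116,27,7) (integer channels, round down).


Midpoint: each channel = ⌊(C₁+C₂)/2⌋
R: ⌊(11+116)/2⌋ = 63
G: ⌊(79+27)/2⌋ = 53
B: ⌊(80+7)/2⌋ = 43
= RGB(63, 53, 43)


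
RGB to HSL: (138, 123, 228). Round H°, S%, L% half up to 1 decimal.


Normalize: R'=138/255≈0.5412, G'=123/255≈0.4824, B'=228/255≈0.8941
Max=228/255, Min=123/255, Δ=Max-Min=105/255
L = (Max+Min)/2 = (228+123)/510 = 351/510 = 0.68823… → L = 68.8%
L > 0.5 → S = Δ/(2-Max-Min) = 105/(510-228-123) = 105/159 = 0.66037… → S = 66.0%
(the 1/255 factors cancel in S and H, so raw channel differences can be used)
Max is B' → H = 60 × ((R-G)/Δ + 4) = 60 × ((138-123)/105 + 4)
  15/105 + 4 = 0.1428… + 4 = 4.1428…
  H = 60 × 4.1428… = 248.571…° → H = 248.6°
= HSL(248.6°, 66.0%, 68.8%)


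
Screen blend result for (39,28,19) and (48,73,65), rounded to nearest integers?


Screen: C = 255 - (255-A)×(255-B)/255, rounded to nearest integer
R: 255 - (255-39)×(255-48)/255 = 255 - 44712/255 ≈ 255 - 175.341 = 79.659 → 80
G: 255 - (255-28)×(255-73)/255 = 255 - 41314/255 ≈ 255 - 162.016 = 92.984 → 93
B: 255 - (255-19)×(255-65)/255 = 255 - 44840/255 ≈ 255 - 175.843 = 79.157 → 79
= RGB(80, 93, 79)


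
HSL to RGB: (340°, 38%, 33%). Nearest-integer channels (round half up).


H=340°, S=0.38, L=0.33
C = (1-|2L-1|)×S = (1-|-0.34|)×0.38 = 0.2508
H' = H/60 = 340/60 ≈ 5.6667; X = C×(1-|H' mod 2 - 1|) = 0.0836
m = L - C/2 = 0.33 - 0.1254 = 0.2046
Sector ⌊H'⌋ = 5 → (R',G',B') = (0.2508, 0.0, 0.0836)
RGB = ((R'+m)×255, (G'+m)×255, (B'+m)×255) = (116.127, 52.173, 73.491)
Round half up → RGB(116, 52, 73)


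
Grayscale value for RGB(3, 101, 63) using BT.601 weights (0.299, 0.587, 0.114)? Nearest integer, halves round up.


Gray = 0.299×R + 0.587×G + 0.114×B
Gray = 0.299×3 + 0.587×101 + 0.114×63
Gray = 0.897 + 59.287 + 7.182
Gray = 67.366 → round half up → 67
Gray = 67


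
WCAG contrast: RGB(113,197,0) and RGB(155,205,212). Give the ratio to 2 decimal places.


Linearize each sRGB channel c=v/255: c/12.92 if c ≤ 0.04045 else ((c+0.055)/1.055)^2.4
L = 0.2126×R_lin + 0.7152×G_lin + 0.0722×B_lin
Color 1 (113,197,0):
  R=113: 113/255≈0.4431 > 0.04045 → ((0.4431+0.055)/1.055)^2.4 ≈ 0.16513
  G=197: 197/255≈0.7725 > 0.04045 → ((0.7725+0.055)/1.055)^2.4 ≈ 0.55834
  B=0: 0/255≈0.0000 ≤ 0.04045 → 0.0000/12.92 ≈ 0.00000
  L1 = 0.2126×0.16513 + 0.7152×0.55834 + 0.0722×0.00000 ≈ 0.43443
Color 2 (155,205,212):
  R=155: 155/255≈0.6078 > 0.04045 → ((0.6078+0.055)/1.055)^2.4 ≈ 0.32778
  G=205: 205/255≈0.8039 > 0.04045 → ((0.8039+0.055)/1.055)^2.4 ≈ 0.61050
  B=212: 212/255≈0.8314 > 0.04045 → ((0.8314+0.055)/1.055)^2.4 ≈ 0.65837
  L2 = 0.2126×0.32778 + 0.7152×0.61050 + 0.0722×0.65837 ≈ 0.55385
Lighter = 0.55385, Darker = 0.43443
Ratio = (L_lighter + 0.05) / (L_darker + 0.05)
Ratio = (0.55385 + 0.05) / (0.43443 + 0.05) = 0.60385 / 0.48443 ≈ 1.2465
Ratio ≈ 1.25:1


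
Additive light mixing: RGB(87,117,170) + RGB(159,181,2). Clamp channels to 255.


Additive: each channel = min(255, C₁+C₂)
R: 87+159 = 246 → 246
G: 117+181 = 298 → 255
B: 170+2 = 172 → 172
= RGB(246, 255, 172)


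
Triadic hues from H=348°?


Triadic: equally spaced at 120° intervals
H1 = 348°
H2 = (348 + 120) mod 360 = 108°
H3 = (348 + 240) mod 360 = 228°
Triadic = 348°, 108°, 228°


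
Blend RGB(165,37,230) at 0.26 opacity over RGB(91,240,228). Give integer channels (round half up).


C = α×F + (1-α)×B, with 1-α = 0.74
R: 0.26×165 + 0.74×91 = 42.90 + 67.34 = 110.24 → 110
G: 0.26×37 + 0.74×240 = 9.62 + 177.60 = 187.22 → 187
B: 0.26×230 + 0.74×228 = 59.80 + 168.72 = 228.52 → 229
= RGB(110, 187, 229)


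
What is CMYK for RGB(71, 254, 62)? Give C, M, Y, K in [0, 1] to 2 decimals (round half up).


R'=71/255≈0.2784, G'=254/255≈0.9961, B'=62/255≈0.2431
K = 1 - max(R',G',B') = 1 - 254/255 = 1/255 = 0.00392… → 0.00
(1-R'-K)/(1-K) simplifies to (max-R)/max with max = 254:
C = (254-71)/254 = 183/254 = 0.72047… → 0.72
M = (254-254)/254 = 0/254 = 0 → 0.00
Y = (254-62)/254 = 192/254 = 0.75590… → 0.76
= CMYK(0.72, 0.00, 0.76, 0.00)


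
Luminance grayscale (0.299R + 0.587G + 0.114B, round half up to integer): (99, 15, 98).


Gray = 0.299×R + 0.587×G + 0.114×B
Gray = 0.299×99 + 0.587×15 + 0.114×98
Gray = 29.601 + 8.805 + 11.172
Gray = 49.578 → round half up → 50
Gray = 50


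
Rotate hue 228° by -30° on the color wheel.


New hue = (H + rotation) mod 360
New hue = (228 -30) mod 360
= 198 mod 360
= 198°


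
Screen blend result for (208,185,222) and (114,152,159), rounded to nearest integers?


Screen: C = 255 - (255-A)×(255-B)/255, rounded to nearest integer
R: 255 - (255-208)×(255-114)/255 = 255 - 6627/255 ≈ 255 - 25.988 = 229.012 → 229
G: 255 - (255-185)×(255-152)/255 = 255 - 7210/255 ≈ 255 - 28.275 = 226.725 → 227
B: 255 - (255-222)×(255-159)/255 = 255 - 3168/255 ≈ 255 - 12.424 = 242.576 → 243
= RGB(229, 227, 243)


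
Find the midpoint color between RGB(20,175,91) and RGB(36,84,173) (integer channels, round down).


Midpoint: each channel = ⌊(C₁+C₂)/2⌋
R: ⌊(20+36)/2⌋ = 28
G: ⌊(175+84)/2⌋ = 129
B: ⌊(91+173)/2⌋ = 132
= RGB(28, 129, 132)


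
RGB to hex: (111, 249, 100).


R = 111 → 6F (hex)
G = 249 → F9 (hex)
B = 100 → 64 (hex)
Hex = #6FF964


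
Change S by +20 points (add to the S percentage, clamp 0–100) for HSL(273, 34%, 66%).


Original S = 34%
Adjustment = +20 percentage points
New S = 34 + (20) = 54
Clamp to [0, 100] → 54
= HSL(273°, 54%, 66%)


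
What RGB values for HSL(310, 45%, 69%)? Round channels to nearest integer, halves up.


H=310°, S=0.45, L=0.69
C = (1-|2L-1|)×S = (1-|0.38|)×0.45 = 0.279
H' = H/60 = 310/60 ≈ 5.1667; X = C×(1-|H' mod 2 - 1|) = 0.2325
m = L - C/2 = 0.69 - 0.1395 = 0.5505
Sector ⌊H'⌋ = 5 → (R',G',B') = (0.279, 0.0, 0.2325)
RGB = ((R'+m)×255, (G'+m)×255, (B'+m)×255) = (211.5225, 140.3775, 199.665)
Round half up → RGB(212, 140, 200)


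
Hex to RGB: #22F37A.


22 → 34 (R)
F3 → 243 (G)
7A → 122 (B)
= RGB(34, 243, 122)


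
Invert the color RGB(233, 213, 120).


Invert: (255-R, 255-G, 255-B)
R: 255-233 = 22
G: 255-213 = 42
B: 255-120 = 135
= RGB(22, 42, 135)


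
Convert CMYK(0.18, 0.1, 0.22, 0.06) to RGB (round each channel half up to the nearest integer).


R = 255 × (1-C) × (1-K) = 255 × 0.82 × 0.94 = 196.554 → 197
G = 255 × (1-M) × (1-K) = 255 × 0.90 × 0.94 = 215.73 → 216
B = 255 × (1-Y) × (1-K) = 255 × 0.78 × 0.94 = 186.966 → 187
= RGB(197, 216, 187)


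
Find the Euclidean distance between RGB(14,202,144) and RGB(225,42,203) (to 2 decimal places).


d = √[(R₁-R₂)² + (G₁-G₂)² + (B₁-B₂)²]
d = √[(14-225)² + (202-42)² + (144-203)²]
d = √[44521 + 25600 + 3481]
d = √73602
d ≈ 271.30


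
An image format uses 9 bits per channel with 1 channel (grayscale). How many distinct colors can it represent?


Total bits = 9 bits/channel × 1 channels = 9 bits
Distinct colors = 2^9
= 512 colors


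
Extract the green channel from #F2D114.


Color: #F2D114
R = F2 = 242
G = D1 = 209
B = 14 = 20
Green = 209


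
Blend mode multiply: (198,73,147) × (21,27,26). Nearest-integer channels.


Multiply: C = A×B/255, rounded to nearest integer
R: 198×21/255 = 4158/255 ≈ 16.306 → 16
G: 73×27/255 = 1971/255 ≈ 7.729 → 8
B: 147×26/255 = 3822/255 ≈ 14.988 → 15
= RGB(16, 8, 15)


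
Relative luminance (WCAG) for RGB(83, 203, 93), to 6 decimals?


Linearize each channel (sRGB transfer function): c = v/255; c_lin = c/12.92 if c ≤ 0.04045, else ((c+0.055)/1.055)^2.4
  R: 83/255 ≈ 0.325490 > 0.04045 → ((0.325490+0.055)/1.055)^2.4 ≈ 0.086500
  G: 203/255 ≈ 0.796078 > 0.04045 → ((0.796078+0.055)/1.055)^2.4 ≈ 0.597202
  B: 93/255 ≈ 0.364706 > 0.04045 → ((0.364706+0.055)/1.055)^2.4 ≈ 0.109462
R_lin = 0.086500, G_lin = 0.597202, B_lin = 0.109462
L = 0.2126×R + 0.7152×G + 0.0722×B
L = 0.2126×0.086500 + 0.7152×0.597202 + 0.0722×0.109462
L ≈ 0.453412


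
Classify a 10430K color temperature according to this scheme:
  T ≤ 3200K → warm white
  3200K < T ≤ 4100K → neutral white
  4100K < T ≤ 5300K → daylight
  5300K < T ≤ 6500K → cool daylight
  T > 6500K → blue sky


Temperature: 10430K
10430K > 6500K → blue sky
Classification: blue sky
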